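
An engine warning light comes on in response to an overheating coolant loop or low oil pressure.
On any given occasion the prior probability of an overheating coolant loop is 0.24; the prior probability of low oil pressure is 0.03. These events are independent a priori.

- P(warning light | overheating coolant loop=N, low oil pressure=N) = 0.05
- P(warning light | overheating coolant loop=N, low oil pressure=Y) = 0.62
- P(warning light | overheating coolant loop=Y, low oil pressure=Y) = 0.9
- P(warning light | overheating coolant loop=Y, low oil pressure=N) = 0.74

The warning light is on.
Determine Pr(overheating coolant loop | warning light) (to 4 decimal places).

For the numerator, keep only overheating coolant loop=true terms: 0.172272 + 0.006480 = 0.178752
Denominator P(warning light): 0.05·0.76·0.97 + 0.62·0.76·0.03 + 0.74·0.24·0.97 + 0.9·0.24·0.03 = 0.229748
Posterior = 0.178752 / 0.229748 ≈ 0.7780

Pr(overheating coolant loop | warning light) ≈ 0.7780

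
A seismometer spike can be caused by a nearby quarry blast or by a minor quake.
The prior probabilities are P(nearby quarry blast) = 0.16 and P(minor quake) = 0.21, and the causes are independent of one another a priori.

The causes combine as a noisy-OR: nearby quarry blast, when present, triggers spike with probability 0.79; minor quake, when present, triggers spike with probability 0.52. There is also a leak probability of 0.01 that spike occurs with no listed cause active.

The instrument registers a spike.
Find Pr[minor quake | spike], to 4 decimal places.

Under noisy-OR, P(spike | causes) = 1 − (1−0.01)·∏(1−qᵢ) over the active causes.
By total probability over the 4 (nearby quarry blast, minor quake) configurations:
  P(spike) = 0.01·0.84·0.79 + 0.5248·0.84·0.21 + 0.7921·0.16·0.79 + 0.900208·0.16·0.21
        = 0.006636 + 0.092575 + 0.100121 + 0.030247 = 0.229579
Configurations with minor quake contribute 0.122822, so
  P(minor quake | spike) = 0.122822 / 0.229579 ≈ 0.5350

Pr[minor quake | spike] ≈ 0.5350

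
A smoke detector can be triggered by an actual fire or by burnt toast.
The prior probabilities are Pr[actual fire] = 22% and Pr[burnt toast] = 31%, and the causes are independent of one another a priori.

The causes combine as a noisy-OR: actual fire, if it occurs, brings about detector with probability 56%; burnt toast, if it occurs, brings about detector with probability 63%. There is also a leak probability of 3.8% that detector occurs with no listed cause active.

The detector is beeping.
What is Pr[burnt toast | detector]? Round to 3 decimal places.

Pr[burnt toast | detector] ≈ 0.664

Under noisy-OR, P(detector | causes) = 1 − (1−0.038)·∏(1−qᵢ) over the active causes.
P(detector) = 0.038×0.78×0.69 + 0.64406×0.78×0.31 + 0.57672×0.22×0.69 + 0.843386×0.22×0.31 = 0.020452 + 0.155734 + 0.087546 + 0.057519 = 0.321251
Of this, 0.213253 comes from 0.155734 + 0.057519 (the burnt toast=true cases).
Hence the posterior is 0.213253/0.321251 ≈ 0.664.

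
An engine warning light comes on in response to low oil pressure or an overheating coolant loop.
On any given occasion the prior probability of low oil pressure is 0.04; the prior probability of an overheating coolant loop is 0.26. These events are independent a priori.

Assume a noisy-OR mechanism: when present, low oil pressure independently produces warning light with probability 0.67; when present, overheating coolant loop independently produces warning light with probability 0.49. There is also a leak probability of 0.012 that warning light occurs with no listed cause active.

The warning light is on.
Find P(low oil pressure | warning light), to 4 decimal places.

P(low oil pressure | warning light) ≈ 0.1778

Under noisy-OR, P(warning light | causes) = 1 − (1−0.012)·∏(1−qᵢ) over the active causes.
P(warning light) = 0.012·0.96·0.74 + 0.49612·0.96·0.26 + 0.67396·0.04·0.74 + 0.83372·0.04·0.26 = 0.008525 + 0.123832 + 0.019949 + 0.008671 = 0.160977
The low oil pressure-present share is 0.019949 + 0.008671 = 0.028620.
Hence the posterior is 0.028620/0.160977 ≈ 0.1778.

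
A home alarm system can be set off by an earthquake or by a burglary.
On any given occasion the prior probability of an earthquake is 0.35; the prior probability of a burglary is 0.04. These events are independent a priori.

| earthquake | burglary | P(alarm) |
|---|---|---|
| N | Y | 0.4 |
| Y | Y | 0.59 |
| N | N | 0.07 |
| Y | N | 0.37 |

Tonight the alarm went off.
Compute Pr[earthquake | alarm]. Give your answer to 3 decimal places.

Numerator (weight on configurations with earthquake): 0.124320 + 0.008260 = 0.132580
The normalizing constant is 0.07×0.65×0.96 + 0.4×0.65×0.04 + 0.37×0.35×0.96 + 0.59×0.35×0.04 = 0.186660
P(earthquake | alarm) = 0.132580/0.186660 ≈ 0.710

Pr[earthquake | alarm] ≈ 0.710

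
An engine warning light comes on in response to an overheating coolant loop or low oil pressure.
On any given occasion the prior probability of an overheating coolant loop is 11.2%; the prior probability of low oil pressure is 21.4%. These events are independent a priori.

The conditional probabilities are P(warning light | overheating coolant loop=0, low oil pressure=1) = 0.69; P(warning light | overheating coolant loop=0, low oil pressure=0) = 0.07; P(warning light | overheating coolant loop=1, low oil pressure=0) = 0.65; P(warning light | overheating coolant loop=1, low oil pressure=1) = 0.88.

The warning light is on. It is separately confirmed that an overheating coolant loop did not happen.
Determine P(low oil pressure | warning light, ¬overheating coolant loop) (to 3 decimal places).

P(low oil pressure | warning light, ¬overheating coolant loop) ≈ 0.729

By total probability over both values of low oil pressure:
  P(warning light | ¬overheating coolant loop) = 0.07×0.786 + 0.69×0.214
        = 0.055020 + 0.147660 = 0.202680
Configurations with low oil pressure contribute 0.147660, so
  P(low oil pressure | warning light, ¬overheating coolant loop) = 0.147660 / 0.202680 ≈ 0.729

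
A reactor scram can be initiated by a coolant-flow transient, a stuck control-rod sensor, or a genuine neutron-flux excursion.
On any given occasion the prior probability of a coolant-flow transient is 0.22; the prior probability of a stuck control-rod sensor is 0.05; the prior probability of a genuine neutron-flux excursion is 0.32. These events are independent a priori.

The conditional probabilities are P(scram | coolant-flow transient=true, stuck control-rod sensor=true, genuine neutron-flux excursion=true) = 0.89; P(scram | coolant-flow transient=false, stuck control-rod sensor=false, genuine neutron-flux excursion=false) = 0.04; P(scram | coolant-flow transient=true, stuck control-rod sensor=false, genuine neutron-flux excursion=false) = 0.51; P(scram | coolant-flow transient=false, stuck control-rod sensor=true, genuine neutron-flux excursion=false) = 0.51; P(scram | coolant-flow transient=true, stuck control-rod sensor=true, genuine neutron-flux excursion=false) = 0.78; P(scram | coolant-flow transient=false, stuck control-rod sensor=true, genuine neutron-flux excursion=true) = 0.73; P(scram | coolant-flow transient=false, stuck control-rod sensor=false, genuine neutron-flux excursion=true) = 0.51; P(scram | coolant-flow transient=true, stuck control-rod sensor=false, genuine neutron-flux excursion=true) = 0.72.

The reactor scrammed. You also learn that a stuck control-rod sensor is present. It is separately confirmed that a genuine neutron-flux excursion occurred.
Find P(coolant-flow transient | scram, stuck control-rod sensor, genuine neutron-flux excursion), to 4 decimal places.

P(coolant-flow transient | scram, stuck control-rod sensor, genuine neutron-flux excursion) ≈ 0.2559

Weight on coolant-flow transient=true, given the evidence: 0.89*0.22 = 0.195800
Normalizer over all consistent configurations: 0.73*0.78 + 0.89*0.22 = 0.765200
Posterior = 0.195800 / 0.765200 ≈ 0.2559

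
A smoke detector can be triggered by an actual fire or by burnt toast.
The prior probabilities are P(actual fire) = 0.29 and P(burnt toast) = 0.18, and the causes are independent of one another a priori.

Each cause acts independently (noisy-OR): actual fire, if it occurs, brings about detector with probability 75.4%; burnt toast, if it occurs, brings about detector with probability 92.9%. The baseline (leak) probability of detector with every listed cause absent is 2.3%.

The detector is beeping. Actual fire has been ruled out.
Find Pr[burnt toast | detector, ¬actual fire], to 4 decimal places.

Pr[burnt toast | detector, ¬actual fire] ≈ 0.8988

Under noisy-OR, P(detector | causes) = 1 − (1−0.023)·∏(1−qᵢ) over the active causes.
By total probability over both values of burnt toast:
  P(detector | ¬actual fire) = 0.023×0.82 + 0.930633×0.18
        = 0.018860 + 0.167514 = 0.186374
Keeping only the burnt toast-present terms gives 0.167514, so
  P(burnt toast | detector, ¬actual fire) = 0.167514 / 0.186374 ≈ 0.8988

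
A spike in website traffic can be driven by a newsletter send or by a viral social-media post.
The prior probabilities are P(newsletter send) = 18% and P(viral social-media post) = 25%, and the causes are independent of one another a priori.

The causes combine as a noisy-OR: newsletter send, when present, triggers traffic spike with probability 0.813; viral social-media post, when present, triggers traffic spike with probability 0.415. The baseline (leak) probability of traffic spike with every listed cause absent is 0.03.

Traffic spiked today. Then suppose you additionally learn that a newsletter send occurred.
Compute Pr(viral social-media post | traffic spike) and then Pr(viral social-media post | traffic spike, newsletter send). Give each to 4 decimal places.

Under noisy-OR, P(traffic spike | causes) = 1 − (1−0.03)·∏(1−qᵢ) over the active causes.
By total probability over the 4 (newsletter send, viral social-media post) configurations:
  P(traffic spike) = 0.03×0.82×0.75 + 0.43255×0.82×0.25 + 0.81861×0.18×0.75 + 0.893887×0.18×0.25
        = 0.018450 + 0.088673 + 0.110512 + 0.040225 = 0.257860
Keeping only the viral social-media post-present terms gives 0.128898, so
  P(viral social-media post | traffic spike) = 0.128898 / 0.257860 ≈ 0.4999

Now also conditioning on newsletter send=true:
P(traffic spike | newsletter send) = 0.81861*0.75 + 0.893887*0.25 = 0.613957 + 0.223472 = 0.837429
Of this, 0.223472 comes from 0.893887*0.25 (the viral social-media post=true cases).
P(viral social-media post | traffic spike, newsletter send) = 0.223472 / 0.837429 ≈ 0.2669
This is intercausal reasoning (explaining away): once newsletter send accounts for the traffic spike, viral social-media post becomes less likely.

Pr(viral social-media post | traffic spike) ≈ 0.4999; Pr(viral social-media post | traffic spike, newsletter send) ≈ 0.2669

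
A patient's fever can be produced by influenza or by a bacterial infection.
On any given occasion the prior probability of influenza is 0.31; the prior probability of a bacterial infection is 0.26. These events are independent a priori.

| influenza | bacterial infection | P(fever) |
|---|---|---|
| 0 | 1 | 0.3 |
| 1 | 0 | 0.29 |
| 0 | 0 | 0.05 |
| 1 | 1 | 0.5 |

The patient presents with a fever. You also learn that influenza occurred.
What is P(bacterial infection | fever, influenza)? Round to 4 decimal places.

P(fever | influenza) = 0.29×0.74 + 0.5×0.26 = 0.214600 + 0.130000 = 0.344600
Restricting to configurations with bacterial infection present: 0.5×0.26 = 0.130000.
Hence the posterior is 0.130000/0.344600 ≈ 0.3772.

P(bacterial infection | fever, influenza) ≈ 0.3772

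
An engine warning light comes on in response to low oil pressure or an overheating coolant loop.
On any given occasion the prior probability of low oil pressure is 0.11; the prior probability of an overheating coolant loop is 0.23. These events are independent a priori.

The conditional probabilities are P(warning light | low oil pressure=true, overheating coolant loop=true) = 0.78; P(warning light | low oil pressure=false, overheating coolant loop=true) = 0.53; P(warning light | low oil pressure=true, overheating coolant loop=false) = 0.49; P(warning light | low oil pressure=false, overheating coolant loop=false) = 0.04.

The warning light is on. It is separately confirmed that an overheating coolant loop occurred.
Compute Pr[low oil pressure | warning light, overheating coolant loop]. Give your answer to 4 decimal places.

Numerator (weight on configurations with low oil pressure): 0.78×0.11 = 0.085800
Normalizer over all consistent configurations: 0.53×0.89 + 0.78×0.11 = 0.557500
P(low oil pressure | warning light, overheating coolant loop) = 0.085800/0.557500 ≈ 0.1539

Pr[low oil pressure | warning light, overheating coolant loop] ≈ 0.1539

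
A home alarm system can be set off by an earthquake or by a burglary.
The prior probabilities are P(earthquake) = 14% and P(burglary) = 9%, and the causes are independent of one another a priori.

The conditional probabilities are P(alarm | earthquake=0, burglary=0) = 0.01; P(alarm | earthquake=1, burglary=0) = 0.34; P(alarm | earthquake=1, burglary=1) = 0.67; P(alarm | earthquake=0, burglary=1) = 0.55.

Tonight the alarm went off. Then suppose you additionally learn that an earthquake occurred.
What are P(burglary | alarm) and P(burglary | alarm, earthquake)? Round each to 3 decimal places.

P(alarm) = 0.01*0.86*0.91 + 0.55*0.86*0.09 + 0.34*0.14*0.91 + 0.67*0.14*0.09 = 0.007826 + 0.042570 + 0.043316 + 0.008442 = 0.102154
Of this, 0.051012 comes from 0.042570 + 0.008442 (the burglary=true cases).
So P(burglary | alarm) = 0.051012/0.102154 ≈ 0.499.

Now also conditioning on earthquake=true:
Weight on burglary=true, given the evidence: 0.67·0.09 = 0.060300
Denominator P(alarm | earthquake): 0.34·0.91 + 0.67·0.09 = 0.369700
P(burglary | alarm, earthquake) = 0.060300/0.369700 ≈ 0.163
Conditioning on earthquake lowers the posterior on burglary: the classic explaining-away effect in a common-effect structure.

P(burglary | alarm) ≈ 0.499; P(burglary | alarm, earthquake) ≈ 0.163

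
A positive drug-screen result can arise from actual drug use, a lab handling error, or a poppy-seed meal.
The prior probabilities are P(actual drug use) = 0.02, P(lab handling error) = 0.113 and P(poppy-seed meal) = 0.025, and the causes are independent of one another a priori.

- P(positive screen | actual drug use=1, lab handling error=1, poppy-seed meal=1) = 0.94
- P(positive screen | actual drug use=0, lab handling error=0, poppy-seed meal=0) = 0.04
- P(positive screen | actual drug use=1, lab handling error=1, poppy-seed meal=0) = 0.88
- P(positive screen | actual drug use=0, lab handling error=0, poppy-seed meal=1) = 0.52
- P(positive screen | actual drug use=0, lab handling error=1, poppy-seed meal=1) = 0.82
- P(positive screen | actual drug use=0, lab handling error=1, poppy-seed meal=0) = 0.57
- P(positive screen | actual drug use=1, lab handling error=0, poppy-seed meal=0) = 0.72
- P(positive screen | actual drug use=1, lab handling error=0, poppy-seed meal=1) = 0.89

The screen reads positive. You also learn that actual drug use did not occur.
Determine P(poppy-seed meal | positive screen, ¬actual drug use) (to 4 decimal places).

P(positive screen | ¬actual drug use) = 0.04×0.887×0.975 + 0.52×0.887×0.025 + 0.57×0.113×0.975 + 0.82×0.113×0.025 = 0.034593 + 0.011531 + 0.062800 + 0.002316 = 0.111240
The poppy-seed meal-present share is 0.011531 + 0.002316 = 0.013847.
Hence the posterior is 0.013847/0.111240 ≈ 0.1245.

P(poppy-seed meal | positive screen, ¬actual drug use) ≈ 0.1245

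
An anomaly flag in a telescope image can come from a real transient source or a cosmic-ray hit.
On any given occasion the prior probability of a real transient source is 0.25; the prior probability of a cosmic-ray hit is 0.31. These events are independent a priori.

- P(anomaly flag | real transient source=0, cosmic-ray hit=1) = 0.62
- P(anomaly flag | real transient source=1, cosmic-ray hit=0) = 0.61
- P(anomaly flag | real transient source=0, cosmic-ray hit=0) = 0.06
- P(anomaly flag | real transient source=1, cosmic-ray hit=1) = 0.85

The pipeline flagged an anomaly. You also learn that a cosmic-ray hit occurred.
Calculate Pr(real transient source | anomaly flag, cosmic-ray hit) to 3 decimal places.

By total probability over both values of real transient source:
  P(anomaly flag | cosmic-ray hit) = 0.62·0.75 + 0.85·0.25
        = 0.465000 + 0.212500 = 0.677500
Configurations with real transient source contribute 0.212500, so
  P(real transient source | anomaly flag, cosmic-ray hit) = 0.212500 / 0.677500 ≈ 0.314

Pr(real transient source | anomaly flag, cosmic-ray hit) ≈ 0.314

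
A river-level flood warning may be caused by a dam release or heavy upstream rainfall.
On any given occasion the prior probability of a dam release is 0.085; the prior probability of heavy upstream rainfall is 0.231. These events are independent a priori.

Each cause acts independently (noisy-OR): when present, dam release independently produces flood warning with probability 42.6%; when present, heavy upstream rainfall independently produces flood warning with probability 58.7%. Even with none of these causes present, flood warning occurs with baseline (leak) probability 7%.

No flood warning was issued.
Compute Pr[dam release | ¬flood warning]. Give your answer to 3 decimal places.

Under noisy-OR, P(flood warning | causes) = 1 − (1−0.07)·∏(1−qᵢ) over the active causes.
P(¬flood warning) = 0.93*0.915*0.769 + 0.38409*0.915*0.231 + 0.53382*0.085*0.769 + 0.220468*0.085*0.231 = 0.654381 + 0.081183 + 0.034893 + 0.004329 = 0.774786
Of this, 0.039222 comes from 0.034893 + 0.004329 (the dam release=true cases).
So P(dam release | ¬flood warning) = 0.039222/0.774786 ≈ 0.051.

Pr[dam release | ¬flood warning] ≈ 0.051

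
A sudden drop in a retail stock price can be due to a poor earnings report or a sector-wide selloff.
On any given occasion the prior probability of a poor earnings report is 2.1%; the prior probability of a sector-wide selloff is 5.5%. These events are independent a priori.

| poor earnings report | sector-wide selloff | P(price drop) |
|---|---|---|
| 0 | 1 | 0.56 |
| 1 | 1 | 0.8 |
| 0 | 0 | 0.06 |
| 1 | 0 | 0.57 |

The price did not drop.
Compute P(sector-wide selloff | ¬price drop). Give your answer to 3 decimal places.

P(sector-wide selloff | ¬price drop) ≈ 0.027

For the numerator, keep only sector-wide selloff=true terms: 0.023692 + 0.000231 = 0.023923
The normalizing constant is 0.94*0.979*0.945 + 0.44*0.979*0.055 + 0.43*0.021*0.945 + 0.2*0.021*0.055 = 0.902102
P(sector-wide selloff | ¬price drop) = 0.023923/0.902102 ≈ 0.027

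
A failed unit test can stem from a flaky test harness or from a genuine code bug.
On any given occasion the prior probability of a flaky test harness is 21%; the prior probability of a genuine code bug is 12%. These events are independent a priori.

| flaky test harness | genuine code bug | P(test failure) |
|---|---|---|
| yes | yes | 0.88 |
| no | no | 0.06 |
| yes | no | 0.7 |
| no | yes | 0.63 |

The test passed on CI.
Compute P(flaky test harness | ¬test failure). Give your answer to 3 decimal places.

P(¬test failure) = 0.94·0.79·0.88 + 0.37·0.79·0.12 + 0.3·0.21·0.88 + 0.12·0.21·0.12 = 0.653488 + 0.035076 + 0.055440 + 0.003024 = 0.747028
Of this, 0.058464 comes from 0.055440 + 0.003024 (the flaky test harness=true cases).
P(flaky test harness | ¬test failure) = 0.058464 / 0.747028 ≈ 0.078

P(flaky test harness | ¬test failure) ≈ 0.078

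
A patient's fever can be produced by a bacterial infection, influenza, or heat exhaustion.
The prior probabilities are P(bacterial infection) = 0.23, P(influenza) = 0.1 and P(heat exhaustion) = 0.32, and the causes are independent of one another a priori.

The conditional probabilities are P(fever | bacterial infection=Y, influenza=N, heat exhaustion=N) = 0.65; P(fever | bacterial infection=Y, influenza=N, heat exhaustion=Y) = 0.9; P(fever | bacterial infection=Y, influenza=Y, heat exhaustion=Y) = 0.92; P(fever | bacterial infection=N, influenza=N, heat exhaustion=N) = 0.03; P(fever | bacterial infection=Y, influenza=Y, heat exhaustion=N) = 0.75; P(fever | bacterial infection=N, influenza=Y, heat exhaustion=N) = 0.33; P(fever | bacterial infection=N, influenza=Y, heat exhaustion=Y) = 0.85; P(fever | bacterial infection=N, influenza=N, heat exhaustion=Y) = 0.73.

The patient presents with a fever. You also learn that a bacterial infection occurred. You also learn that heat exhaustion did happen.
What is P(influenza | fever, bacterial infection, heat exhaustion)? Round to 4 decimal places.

By total probability over both values of influenza:
  P(fever | bacterial infection, heat exhaustion) = 0.9·0.9 + 0.92·0.1
        = 0.810000 + 0.092000 = 0.902000
Configurations with influenza contribute 0.092000, so
  P(influenza | fever, bacterial infection, heat exhaustion) = 0.092000 / 0.902000 ≈ 0.1020

P(influenza | fever, bacterial infection, heat exhaustion) ≈ 0.1020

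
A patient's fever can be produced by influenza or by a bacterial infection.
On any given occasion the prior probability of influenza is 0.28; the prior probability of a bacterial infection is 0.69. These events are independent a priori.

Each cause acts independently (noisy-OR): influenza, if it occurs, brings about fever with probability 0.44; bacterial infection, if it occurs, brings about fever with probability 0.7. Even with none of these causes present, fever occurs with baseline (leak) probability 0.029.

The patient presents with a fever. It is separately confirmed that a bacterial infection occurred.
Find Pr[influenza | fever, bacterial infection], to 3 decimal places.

Under noisy-OR, P(fever | causes) = 1 − (1−0.029)·∏(1−qᵢ) over the active causes.
Sum P(fever|·) weighted by the priors over both values of influenza:
  P(fever | bacterial infection) = 0.7087×0.72 + 0.836872×0.28
        = 0.510264 + 0.234324 = 0.744588
The terms with influenza present sum to 0.234324, so
  P(influenza | fever, bacterial infection) = 0.234324 / 0.744588 ≈ 0.315

Pr[influenza | fever, bacterial infection] ≈ 0.315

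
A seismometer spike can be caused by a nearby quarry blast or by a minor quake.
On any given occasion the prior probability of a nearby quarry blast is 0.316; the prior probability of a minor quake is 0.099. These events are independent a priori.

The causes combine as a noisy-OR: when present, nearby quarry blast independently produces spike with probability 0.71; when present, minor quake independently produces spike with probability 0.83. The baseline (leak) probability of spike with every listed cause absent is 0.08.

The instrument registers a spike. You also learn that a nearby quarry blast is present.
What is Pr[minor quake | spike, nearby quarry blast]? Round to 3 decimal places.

Pr[minor quake | spike, nearby quarry blast] ≈ 0.125

Under noisy-OR, P(spike | causes) = 1 − (1−0.08)·∏(1−qᵢ) over the active causes.
P(spike | nearby quarry blast) = 0.7332·0.901 + 0.954644·0.099 = 0.660613 + 0.094510 = 0.755123
The minor quake-present share is 0.954644·0.099 = 0.094510.
Hence the posterior is 0.094510/0.755123 ≈ 0.125.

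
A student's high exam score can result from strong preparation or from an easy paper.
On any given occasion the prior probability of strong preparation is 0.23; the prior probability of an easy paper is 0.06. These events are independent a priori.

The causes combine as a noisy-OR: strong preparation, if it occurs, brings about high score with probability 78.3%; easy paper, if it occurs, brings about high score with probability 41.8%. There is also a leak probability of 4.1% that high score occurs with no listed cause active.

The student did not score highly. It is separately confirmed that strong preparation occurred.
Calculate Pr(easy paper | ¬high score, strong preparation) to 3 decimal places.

Under noisy-OR, P(high score | causes) = 1 − (1−0.041)·∏(1−qᵢ) over the active causes.
P(¬high score | strong preparation) = 0.208103×0.94 + 0.121116×0.06 = 0.195617 + 0.007267 = 0.202884
Of this, 0.007267 comes from 0.121116×0.06 (the easy paper=true cases).
So P(easy paper | ¬high score, strong preparation) = 0.007267/0.202884 ≈ 0.036.

Pr(easy paper | ¬high score, strong preparation) ≈ 0.036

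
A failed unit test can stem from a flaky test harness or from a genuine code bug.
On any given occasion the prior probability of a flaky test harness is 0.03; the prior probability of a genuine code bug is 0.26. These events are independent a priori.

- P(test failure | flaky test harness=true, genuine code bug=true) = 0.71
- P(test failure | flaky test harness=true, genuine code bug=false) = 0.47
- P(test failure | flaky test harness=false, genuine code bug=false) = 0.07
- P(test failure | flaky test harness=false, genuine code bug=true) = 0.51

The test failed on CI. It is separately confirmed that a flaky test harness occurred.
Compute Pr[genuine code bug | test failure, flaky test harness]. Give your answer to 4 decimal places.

Pr[genuine code bug | test failure, flaky test harness] ≈ 0.3467

Sum P(test failure|·) weighted by the priors over both values of genuine code bug:
  P(test failure | flaky test harness) = 0.47·0.74 + 0.71·0.26
        = 0.347800 + 0.184600 = 0.532400
Configurations with genuine code bug contribute 0.184600, so
  P(genuine code bug | test failure, flaky test harness) = 0.184600 / 0.532400 ≈ 0.3467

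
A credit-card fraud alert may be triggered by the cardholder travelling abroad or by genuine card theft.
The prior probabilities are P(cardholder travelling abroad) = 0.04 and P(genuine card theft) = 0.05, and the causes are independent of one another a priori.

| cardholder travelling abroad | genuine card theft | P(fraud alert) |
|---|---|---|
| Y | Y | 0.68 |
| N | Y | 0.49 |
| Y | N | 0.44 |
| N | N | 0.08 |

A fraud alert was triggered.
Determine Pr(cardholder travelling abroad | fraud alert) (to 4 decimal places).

Pr(cardholder travelling abroad | fraud alert) ≈ 0.1578

Sum P(fraud alert|·) weighted by the priors over the 4 (cardholder travelling abroad, genuine card theft) configurations:
  P(fraud alert) = 0.08*0.96*0.95 + 0.49*0.96*0.05 + 0.44*0.04*0.95 + 0.68*0.04*0.05
        = 0.072960 + 0.023520 + 0.016720 + 0.001360 = 0.114560
Keeping only the cardholder travelling abroad-present terms gives 0.018080, so
  P(cardholder travelling abroad | fraud alert) = 0.018080 / 0.114560 ≈ 0.1578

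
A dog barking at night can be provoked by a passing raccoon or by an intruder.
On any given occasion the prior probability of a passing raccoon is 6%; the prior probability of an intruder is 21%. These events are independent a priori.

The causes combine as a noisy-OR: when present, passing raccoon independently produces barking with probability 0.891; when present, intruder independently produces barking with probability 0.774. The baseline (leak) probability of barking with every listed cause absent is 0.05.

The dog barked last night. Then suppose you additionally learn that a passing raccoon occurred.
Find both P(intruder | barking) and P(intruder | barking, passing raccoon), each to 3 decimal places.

P(intruder | barking) ≈ 0.678; P(intruder | barking, passing raccoon) ≈ 0.225

Under noisy-OR, P(barking | causes) = 1 − (1−0.05)·∏(1−qᵢ) over the active causes.
For the numerator, keep only intruder=true terms: 0.155018 + 0.012305 = 0.167323
The normalizing constant is 0.05*0.94*0.79 + 0.7853*0.94*0.21 + 0.89645*0.06*0.79 + 0.976598*0.06*0.21 = 0.246945
P(intruder | barking) = 0.167323/0.246945 ≈ 0.678

With the extra evidence:
P(barking | passing raccoon) = 0.89645·0.79 + 0.976598·0.21 = 0.708195 + 0.205086 = 0.913281
The intruder-present share is 0.976598·0.21 = 0.205086.
Hence the posterior is 0.205086/0.913281 ≈ 0.225.
This is intercausal reasoning (explaining away): once passing raccoon accounts for the barking, intruder becomes less likely.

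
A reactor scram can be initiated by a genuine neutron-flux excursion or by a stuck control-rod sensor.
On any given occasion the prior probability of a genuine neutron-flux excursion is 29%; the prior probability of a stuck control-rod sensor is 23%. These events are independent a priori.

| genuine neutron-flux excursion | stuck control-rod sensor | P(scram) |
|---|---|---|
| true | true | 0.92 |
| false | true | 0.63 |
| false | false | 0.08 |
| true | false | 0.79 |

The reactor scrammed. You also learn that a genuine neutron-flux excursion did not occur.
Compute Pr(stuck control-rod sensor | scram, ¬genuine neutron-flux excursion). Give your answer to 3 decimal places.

P(scram | ¬genuine neutron-flux excursion) = 0.08*0.77 + 0.63*0.23 = 0.061600 + 0.144900 = 0.206500
The stuck control-rod sensor-present share is 0.63*0.23 = 0.144900.
So P(stuck control-rod sensor | scram, ¬genuine neutron-flux excursion) = 0.144900/0.206500 ≈ 0.702.

Pr(stuck control-rod sensor | scram, ¬genuine neutron-flux excursion) ≈ 0.702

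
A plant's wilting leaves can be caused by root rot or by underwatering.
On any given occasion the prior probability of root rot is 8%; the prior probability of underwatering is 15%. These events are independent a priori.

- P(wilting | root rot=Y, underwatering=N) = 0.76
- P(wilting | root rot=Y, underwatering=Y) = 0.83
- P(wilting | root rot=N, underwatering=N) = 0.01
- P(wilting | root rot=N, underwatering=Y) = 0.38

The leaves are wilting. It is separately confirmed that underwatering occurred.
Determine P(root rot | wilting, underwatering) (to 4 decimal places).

Weight on root rot=true, given the evidence: 0.83*0.08 = 0.066400
Normalizer over all consistent configurations: 0.38*0.92 + 0.83*0.08 = 0.416000
Posterior = 0.066400 / 0.416000 ≈ 0.1596

P(root rot | wilting, underwatering) ≈ 0.1596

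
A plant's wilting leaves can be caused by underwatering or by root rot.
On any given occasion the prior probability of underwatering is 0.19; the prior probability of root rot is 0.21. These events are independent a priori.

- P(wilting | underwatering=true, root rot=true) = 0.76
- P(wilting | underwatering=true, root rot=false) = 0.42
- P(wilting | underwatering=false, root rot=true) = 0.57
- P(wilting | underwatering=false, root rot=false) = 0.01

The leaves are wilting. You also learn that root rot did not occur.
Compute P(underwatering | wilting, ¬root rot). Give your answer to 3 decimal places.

For the numerator, keep only underwatering=true terms: 0.42×0.19 = 0.079800
Denominator P(wilting | ¬root rot): 0.01×0.81 + 0.42×0.19 = 0.087900
P(underwatering | wilting, ¬root rot) = 0.079800/0.087900 ≈ 0.908

P(underwatering | wilting, ¬root rot) ≈ 0.908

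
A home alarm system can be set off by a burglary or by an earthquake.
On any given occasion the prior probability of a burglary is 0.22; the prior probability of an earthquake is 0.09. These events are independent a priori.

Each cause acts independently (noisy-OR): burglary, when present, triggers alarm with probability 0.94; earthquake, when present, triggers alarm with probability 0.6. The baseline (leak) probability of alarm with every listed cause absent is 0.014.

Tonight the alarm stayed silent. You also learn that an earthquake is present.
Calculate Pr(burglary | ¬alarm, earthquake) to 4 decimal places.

Under noisy-OR, P(alarm | causes) = 1 − (1−0.014)·∏(1−qᵢ) over the active causes.
By total probability over both values of burglary:
  P(¬alarm | earthquake) = 0.3944·0.78 + 0.023664·0.22
        = 0.307632 + 0.005206 = 0.312838
Keeping only the burglary-present terms gives 0.005206, so
  P(burglary | ¬alarm, earthquake) = 0.005206 / 0.312838 ≈ 0.0166

Pr(burglary | ¬alarm, earthquake) ≈ 0.0166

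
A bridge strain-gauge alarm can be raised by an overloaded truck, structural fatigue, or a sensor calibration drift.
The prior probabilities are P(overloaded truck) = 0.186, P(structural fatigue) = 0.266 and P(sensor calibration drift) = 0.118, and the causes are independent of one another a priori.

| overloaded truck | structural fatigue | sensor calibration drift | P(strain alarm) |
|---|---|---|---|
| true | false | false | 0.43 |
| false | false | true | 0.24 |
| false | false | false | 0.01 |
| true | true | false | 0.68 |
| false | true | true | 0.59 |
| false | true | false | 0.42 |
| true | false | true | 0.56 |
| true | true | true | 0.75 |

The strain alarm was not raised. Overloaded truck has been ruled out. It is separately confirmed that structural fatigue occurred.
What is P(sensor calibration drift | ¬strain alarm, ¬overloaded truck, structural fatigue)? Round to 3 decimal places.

Enumerate both values of sensor calibration drift and weight by the priors:
  P(¬strain alarm | ¬overloaded truck, structural fatigue) = 0.58·0.882 + 0.41·0.118
        = 0.511560 + 0.048380 = 0.559940
Keeping only the sensor calibration drift-present terms gives 0.048380, so
  P(sensor calibration drift | ¬strain alarm, ¬overloaded truck, structural fatigue) = 0.048380 / 0.559940 ≈ 0.086

P(sensor calibration drift | ¬strain alarm, ¬overloaded truck, structural fatigue) ≈ 0.086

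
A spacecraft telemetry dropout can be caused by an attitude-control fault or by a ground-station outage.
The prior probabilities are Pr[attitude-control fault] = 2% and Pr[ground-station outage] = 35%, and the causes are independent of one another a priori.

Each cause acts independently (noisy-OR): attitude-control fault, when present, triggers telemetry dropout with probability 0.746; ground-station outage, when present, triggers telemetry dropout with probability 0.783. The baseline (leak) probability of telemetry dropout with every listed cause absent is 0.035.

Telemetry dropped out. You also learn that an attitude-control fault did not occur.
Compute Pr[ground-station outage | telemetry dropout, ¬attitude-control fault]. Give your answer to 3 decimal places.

Pr[ground-station outage | telemetry dropout, ¬attitude-control fault] ≈ 0.924

Under noisy-OR, P(telemetry dropout | causes) = 1 − (1−0.035)·∏(1−qᵢ) over the active causes.
Sum P(telemetry dropout|·) weighted by the priors over both values of ground-station outage:
  P(telemetry dropout | ¬attitude-control fault) = 0.035×0.65 + 0.790595×0.35
        = 0.022750 + 0.276708 = 0.299458
Keeping only the ground-station outage-present terms gives 0.276708, so
  P(ground-station outage | telemetry dropout, ¬attitude-control fault) = 0.276708 / 0.299458 ≈ 0.924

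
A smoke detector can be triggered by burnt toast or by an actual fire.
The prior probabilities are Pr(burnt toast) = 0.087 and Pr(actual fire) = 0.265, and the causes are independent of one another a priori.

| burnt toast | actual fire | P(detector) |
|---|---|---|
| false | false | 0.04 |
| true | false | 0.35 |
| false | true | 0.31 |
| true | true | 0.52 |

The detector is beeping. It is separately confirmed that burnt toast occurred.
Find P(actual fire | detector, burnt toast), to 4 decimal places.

P(actual fire | detector, burnt toast) ≈ 0.3488

By total probability over both values of actual fire:
  P(detector | burnt toast) = 0.35*0.735 + 0.52*0.265
        = 0.257250 + 0.137800 = 0.395050
The terms with actual fire present sum to 0.137800, so
  P(actual fire | detector, burnt toast) = 0.137800 / 0.395050 ≈ 0.3488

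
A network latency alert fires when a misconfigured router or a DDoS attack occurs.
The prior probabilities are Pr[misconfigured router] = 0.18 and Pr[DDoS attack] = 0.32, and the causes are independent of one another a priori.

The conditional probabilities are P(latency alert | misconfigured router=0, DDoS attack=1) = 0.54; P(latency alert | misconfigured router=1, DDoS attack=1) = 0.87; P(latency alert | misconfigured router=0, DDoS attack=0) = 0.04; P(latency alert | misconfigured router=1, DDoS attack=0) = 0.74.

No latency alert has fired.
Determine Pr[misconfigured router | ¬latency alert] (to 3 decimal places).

By total probability over the 4 (misconfigured router, DDoS attack) configurations:
  P(¬latency alert) = 0.96·0.82·0.68 + 0.46·0.82·0.32 + 0.26·0.18·0.68 + 0.13·0.18·0.32
        = 0.535296 + 0.120704 + 0.031824 + 0.007488 = 0.695312
Keeping only the misconfigured router-present terms gives 0.039312, so
  P(misconfigured router | ¬latency alert) = 0.039312 / 0.695312 ≈ 0.057

Pr[misconfigured router | ¬latency alert] ≈ 0.057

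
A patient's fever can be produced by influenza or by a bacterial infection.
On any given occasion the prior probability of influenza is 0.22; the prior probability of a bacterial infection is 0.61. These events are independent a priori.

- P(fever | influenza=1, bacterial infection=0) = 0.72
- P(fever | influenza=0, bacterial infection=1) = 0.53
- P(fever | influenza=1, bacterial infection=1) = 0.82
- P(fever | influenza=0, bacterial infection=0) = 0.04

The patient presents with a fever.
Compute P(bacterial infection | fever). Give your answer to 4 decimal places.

P(fever) = 0.04*0.78*0.39 + 0.53*0.78*0.61 + 0.72*0.22*0.39 + 0.82*0.22*0.61 = 0.012168 + 0.252174 + 0.061776 + 0.110044 = 0.436162
The bacterial infection-present share is 0.252174 + 0.110044 = 0.362218.
Hence the posterior is 0.362218/0.436162 ≈ 0.8305.

P(bacterial infection | fever) ≈ 0.8305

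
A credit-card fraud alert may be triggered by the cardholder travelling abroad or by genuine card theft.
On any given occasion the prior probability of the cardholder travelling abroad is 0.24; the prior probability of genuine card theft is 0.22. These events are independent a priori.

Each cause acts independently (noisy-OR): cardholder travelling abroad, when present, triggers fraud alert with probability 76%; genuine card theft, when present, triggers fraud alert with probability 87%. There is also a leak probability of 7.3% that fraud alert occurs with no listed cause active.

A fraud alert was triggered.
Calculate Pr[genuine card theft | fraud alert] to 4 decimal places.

Under noisy-OR, P(fraud alert | causes) = 1 − (1−0.073)·∏(1−qᵢ) over the active causes.
P(fraud alert) = 0.073*0.76*0.78 + 0.87949*0.76*0.22 + 0.77752*0.24*0.78 + 0.971078*0.24*0.22 = 0.043274 + 0.147051 + 0.145552 + 0.051273 = 0.387150
Restricting to configurations with genuine card theft present: 0.147051 + 0.051273 = 0.198324.
P(genuine card theft | fraud alert) = 0.198324 / 0.387150 ≈ 0.5123

Pr[genuine card theft | fraud alert] ≈ 0.5123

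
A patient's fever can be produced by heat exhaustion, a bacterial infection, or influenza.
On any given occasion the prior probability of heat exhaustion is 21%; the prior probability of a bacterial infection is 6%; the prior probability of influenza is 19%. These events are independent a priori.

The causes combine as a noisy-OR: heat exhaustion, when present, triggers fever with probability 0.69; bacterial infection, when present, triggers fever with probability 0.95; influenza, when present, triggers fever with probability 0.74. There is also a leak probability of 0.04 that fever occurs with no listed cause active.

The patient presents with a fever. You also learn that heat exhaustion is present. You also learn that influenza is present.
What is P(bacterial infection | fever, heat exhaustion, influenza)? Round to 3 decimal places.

Under noisy-OR, P(fever | causes) = 1 − (1−0.04)·∏(1−qᵢ) over the active causes.
P(fever | heat exhaustion, influenza) = 0.922624×0.94 + 0.996131×0.06 = 0.867267 + 0.059768 = 0.927035
Restricting to configurations with bacterial infection present: 0.996131×0.06 = 0.059768.
P(bacterial infection | fever, heat exhaustion, influenza) = 0.059768 / 0.927035 ≈ 0.064

P(bacterial infection | fever, heat exhaustion, influenza) ≈ 0.064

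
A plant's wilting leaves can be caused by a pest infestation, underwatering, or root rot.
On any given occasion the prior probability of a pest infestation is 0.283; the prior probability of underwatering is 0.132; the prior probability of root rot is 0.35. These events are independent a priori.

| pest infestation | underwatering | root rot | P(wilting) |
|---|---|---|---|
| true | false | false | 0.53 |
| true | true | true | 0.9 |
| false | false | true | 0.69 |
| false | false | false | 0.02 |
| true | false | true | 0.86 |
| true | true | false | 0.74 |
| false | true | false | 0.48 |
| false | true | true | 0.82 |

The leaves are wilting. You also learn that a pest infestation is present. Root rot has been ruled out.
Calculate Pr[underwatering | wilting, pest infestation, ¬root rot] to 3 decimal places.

Pr[underwatering | wilting, pest infestation, ¬root rot] ≈ 0.175

Weight on underwatering=true, given the evidence: 0.74*0.132 = 0.097680
Normalizer over all consistent configurations: 0.53*0.868 + 0.74*0.132 = 0.557720
P(underwatering | wilting, pest infestation, ¬root rot) = 0.097680/0.557720 ≈ 0.175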